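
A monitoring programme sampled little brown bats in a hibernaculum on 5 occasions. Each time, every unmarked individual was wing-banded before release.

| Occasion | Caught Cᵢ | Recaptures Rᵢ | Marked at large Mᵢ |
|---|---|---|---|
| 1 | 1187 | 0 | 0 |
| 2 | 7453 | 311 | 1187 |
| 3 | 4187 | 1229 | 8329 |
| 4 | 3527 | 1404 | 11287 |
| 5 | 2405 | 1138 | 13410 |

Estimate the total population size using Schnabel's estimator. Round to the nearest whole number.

N ≈ 28,364

Σ MᵢCᵢ = 0·1187 + 1187·7453 + 8329·4187 + 11287·3527 + 13410·2405 = 0 + 8846711 + 34873523 + 39809249 + 32251050 = 115780533
Σ Rᵢ = 0 + 311 + 1229 + 1404 + 1138 = 4082
N̂ = 115780533 / 4082 ≈ 28363.7 → 28364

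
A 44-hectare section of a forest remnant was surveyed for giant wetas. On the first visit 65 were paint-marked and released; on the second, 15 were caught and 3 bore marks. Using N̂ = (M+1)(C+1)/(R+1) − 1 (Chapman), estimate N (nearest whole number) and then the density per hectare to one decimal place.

density ≈ 6.0 giant wetas per hectare

N̂ = 66·16/4 − 1 = 1056/4 − 1 = 263
Density = N̂ / area = 263 / 44 ≈ 5.98 → 6.0 per hectare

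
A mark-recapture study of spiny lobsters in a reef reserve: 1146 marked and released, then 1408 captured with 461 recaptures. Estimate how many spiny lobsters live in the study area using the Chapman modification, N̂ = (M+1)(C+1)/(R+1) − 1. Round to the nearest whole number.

N̂ = (1146+1)(1408+1)/(461+1) − 1 = 1147·1409/462 − 1
= 1616123/462 − 1 ≈ 3498.1 − 1 ≈ 3497.1 → 3497

N ≈ 3497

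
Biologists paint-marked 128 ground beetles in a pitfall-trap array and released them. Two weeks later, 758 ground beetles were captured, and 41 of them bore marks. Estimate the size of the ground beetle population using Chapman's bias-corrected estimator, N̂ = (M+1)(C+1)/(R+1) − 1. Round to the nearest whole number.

N̂ = (128+1)(758+1)/(41+1) − 1 = 129·759/42 − 1
= 97911/42 − 1 ≈ 2331.2 − 1 ≈ 2330.2 → 2330

N ≈ 2330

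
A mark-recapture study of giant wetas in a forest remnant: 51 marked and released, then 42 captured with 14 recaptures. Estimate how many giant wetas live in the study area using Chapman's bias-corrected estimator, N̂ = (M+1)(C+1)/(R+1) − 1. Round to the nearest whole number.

N ≈ 148

N̂ = (51+1)(42+1)/(14+1) − 1 = 52·43/15 − 1
= 2236/15 − 1 ≈ 149.1 − 1 ≈ 148.1 → 148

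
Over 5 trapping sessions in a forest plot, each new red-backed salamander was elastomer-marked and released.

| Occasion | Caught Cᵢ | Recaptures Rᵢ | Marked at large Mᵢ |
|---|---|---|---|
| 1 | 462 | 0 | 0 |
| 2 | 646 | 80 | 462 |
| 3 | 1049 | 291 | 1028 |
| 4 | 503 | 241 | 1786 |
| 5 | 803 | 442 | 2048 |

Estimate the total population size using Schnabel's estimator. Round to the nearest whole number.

Σ MᵢCᵢ = 0·462 + 462·646 + 1028·1049 + 1786·503 + 2048·803 = 0 + 298452 + 1078372 + 898358 + 1644544 = 3919726
Σ Rᵢ = 0 + 80 + 291 + 241 + 442 = 1054
N̂ = 3919726 / 1054 ≈ 3718.9 → 3719

N ≈ 3719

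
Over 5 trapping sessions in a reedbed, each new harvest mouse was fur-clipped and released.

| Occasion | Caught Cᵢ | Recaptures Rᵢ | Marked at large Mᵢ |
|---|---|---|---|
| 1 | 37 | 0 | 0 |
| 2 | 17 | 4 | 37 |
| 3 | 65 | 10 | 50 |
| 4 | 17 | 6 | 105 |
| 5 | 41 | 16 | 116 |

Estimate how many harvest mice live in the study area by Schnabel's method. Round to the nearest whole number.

Σ MᵢCᵢ = 0·37 + 37·17 + 50·65 + 105·17 + 116·41 = 0 + 629 + 3250 + 1785 + 4756 = 10420
Σ Rᵢ = 0 + 4 + 10 + 6 + 16 = 36
N̂ = 10420 / 36 ≈ 289.4 → 289

N ≈ 289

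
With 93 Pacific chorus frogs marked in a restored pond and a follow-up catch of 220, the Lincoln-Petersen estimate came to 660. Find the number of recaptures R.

From N = M·C/R: R = M·C / N = 93·220 / 660 = 20460 / 660 = 31.

R = 31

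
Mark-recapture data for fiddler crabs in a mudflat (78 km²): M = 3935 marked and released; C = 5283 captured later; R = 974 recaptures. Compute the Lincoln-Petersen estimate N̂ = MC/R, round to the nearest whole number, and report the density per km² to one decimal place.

N̂ = 3935·5283/974 = 20788605/974 ≈ 21343.5 → 21344
Density = N̂ / area = 21344 / 78 ≈ 273.64 → 273.6 per km²

density ≈ 273.6 fiddler crabs per km²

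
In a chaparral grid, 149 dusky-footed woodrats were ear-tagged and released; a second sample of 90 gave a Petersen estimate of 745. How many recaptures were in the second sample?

R = 18

From N = M·C/R: R = M·C / N = 149·90 / 745 = 13410 / 745 = 18.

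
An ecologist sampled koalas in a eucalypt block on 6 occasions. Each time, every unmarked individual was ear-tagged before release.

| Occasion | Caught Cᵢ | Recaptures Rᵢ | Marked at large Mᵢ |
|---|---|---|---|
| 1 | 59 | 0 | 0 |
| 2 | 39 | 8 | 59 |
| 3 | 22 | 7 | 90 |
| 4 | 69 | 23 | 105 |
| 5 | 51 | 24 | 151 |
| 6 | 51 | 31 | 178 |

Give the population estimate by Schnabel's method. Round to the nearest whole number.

N ≈ 304

Σ MᵢCᵢ = 0·59 + 59·39 + 90·22 + 105·69 + 151·51 + 178·51 = 0 + 2301 + 1980 + 7245 + 7701 + 9078 = 28305
Σ Rᵢ = 0 + 8 + 7 + 23 + 24 + 31 = 93
N̂ = 28305 / 93 ≈ 304.4 → 304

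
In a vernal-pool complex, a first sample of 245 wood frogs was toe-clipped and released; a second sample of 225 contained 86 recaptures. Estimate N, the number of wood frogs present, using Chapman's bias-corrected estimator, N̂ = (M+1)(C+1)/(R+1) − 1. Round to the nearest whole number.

N̂ = (245+1)(225+1)/(86+1) − 1 = 246·226/87 − 1
= 55596/87 − 1 ≈ 639.0 − 1 ≈ 638.0 → 638

N ≈ 638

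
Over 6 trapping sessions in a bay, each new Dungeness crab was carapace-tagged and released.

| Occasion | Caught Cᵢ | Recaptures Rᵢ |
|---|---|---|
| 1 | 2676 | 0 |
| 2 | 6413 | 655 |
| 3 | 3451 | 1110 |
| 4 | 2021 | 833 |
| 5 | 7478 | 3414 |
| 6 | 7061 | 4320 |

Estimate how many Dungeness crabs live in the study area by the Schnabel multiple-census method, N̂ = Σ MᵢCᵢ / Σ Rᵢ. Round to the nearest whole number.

N ≈ 26,197

Marked at large before each occasion: Mᵢ = Σⱼ<ᵢ (Cⱼ − Rⱼ) → M1=0, M2=2676, M3=8434, M4=10775, M5=11963, M6=16027
Σ MᵢCᵢ = 0·2676 + 2676·6413 + 8434·3451 + 10775·2021 + 11963·7478 + 16027·7061 = 0 + 17161188 + 29105734 + 21776275 + 89459314 + 113166647 = 270669158
Σ Rᵢ = 0 + 655 + 1110 + 833 + 3414 + 4320 = 10332
N̂ = 270669158 / 10332 ≈ 26197.2 → 26197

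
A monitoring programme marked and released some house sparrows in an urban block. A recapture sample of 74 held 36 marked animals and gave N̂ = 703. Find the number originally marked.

From N = M·C/R: M = N·R / C = 703·36 / 74 = 25308 / 74 = 342.

M = 342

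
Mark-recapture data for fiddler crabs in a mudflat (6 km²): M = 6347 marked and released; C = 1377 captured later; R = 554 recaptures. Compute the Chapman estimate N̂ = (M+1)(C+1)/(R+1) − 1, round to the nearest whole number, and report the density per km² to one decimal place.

N̂ = 6348·1378/555 − 1 = 8747544/555 − 1 ≈ 15760.3 → 15760
Density = N̂ / area = 15760 / 6 ≈ 2626.67 → 2626.7 per km²

density ≈ 2626.7 fiddler crabs per km²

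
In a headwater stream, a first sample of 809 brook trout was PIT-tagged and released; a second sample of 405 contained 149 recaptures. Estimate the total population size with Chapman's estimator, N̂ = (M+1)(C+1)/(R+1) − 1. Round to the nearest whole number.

N ≈ 2191

N̂ = (809+1)(405+1)/(149+1) − 1 = 810·406/150 − 1
= 328860/150 − 1 ≈ 2192.4 − 1 ≈ 2191.4 → 2191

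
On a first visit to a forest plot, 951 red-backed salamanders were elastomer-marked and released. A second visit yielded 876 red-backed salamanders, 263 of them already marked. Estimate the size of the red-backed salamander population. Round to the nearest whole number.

If marked individuals mix randomly, R/C ≈ M/N, giving N ≈ M·C/R.
N = (951 × 876) / 263 = 833076 / 263 ≈ 3167.6 → 3168

N ≈ 3168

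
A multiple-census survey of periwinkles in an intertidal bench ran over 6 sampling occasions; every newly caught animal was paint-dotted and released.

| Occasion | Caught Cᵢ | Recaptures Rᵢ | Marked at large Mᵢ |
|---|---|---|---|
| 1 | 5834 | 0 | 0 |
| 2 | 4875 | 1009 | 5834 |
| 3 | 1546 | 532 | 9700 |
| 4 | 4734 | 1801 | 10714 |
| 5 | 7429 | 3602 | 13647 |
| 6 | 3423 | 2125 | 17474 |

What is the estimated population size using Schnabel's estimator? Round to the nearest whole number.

Σ MᵢCᵢ = 0·5834 + 5834·4875 + 9700·1546 + 10714·4734 + 13647·7429 + 17474·3423 = 0 + 28440750 + 14996200 + 50720076 + 101383563 + 59813502 = 255354091
Σ Rᵢ = 0 + 1009 + 532 + 1801 + 3602 + 2125 = 9069
N̂ = 255354091 / 9069 ≈ 28156.8 → 28157

N ≈ 28,157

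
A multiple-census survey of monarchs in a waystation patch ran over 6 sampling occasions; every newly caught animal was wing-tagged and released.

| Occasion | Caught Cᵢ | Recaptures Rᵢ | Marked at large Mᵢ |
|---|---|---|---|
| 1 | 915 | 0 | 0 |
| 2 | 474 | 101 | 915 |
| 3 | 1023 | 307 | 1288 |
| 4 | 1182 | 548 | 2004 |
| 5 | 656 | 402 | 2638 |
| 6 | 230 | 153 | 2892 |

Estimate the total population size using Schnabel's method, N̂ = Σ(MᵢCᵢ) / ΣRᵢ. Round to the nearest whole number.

N ≈ 4312

Σ MᵢCᵢ = 0·915 + 915·474 + 1288·1023 + 2004·1182 + 2638·656 + 2892·230 = 0 + 433710 + 1317624 + 2368728 + 1730528 + 665160 = 6515750
Σ Rᵢ = 0 + 101 + 307 + 548 + 402 + 153 = 1511
N̂ = 6515750 / 1511 ≈ 4312.2 → 4312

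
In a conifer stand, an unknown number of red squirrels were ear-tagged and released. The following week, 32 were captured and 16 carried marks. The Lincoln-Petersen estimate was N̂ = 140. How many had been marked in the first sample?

From N = M·C/R: M = N·R / C = 140·16 / 32 = 2240 / 32 = 70.

M = 70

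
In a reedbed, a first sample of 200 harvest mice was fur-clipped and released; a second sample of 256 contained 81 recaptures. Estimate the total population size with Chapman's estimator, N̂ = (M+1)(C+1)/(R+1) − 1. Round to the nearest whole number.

N̂ = (200+1)(256+1)/(81+1) − 1 = 201·257/82 − 1
= 51657/82 − 1 ≈ 630.0 − 1 ≈ 629.0 → 629

N ≈ 629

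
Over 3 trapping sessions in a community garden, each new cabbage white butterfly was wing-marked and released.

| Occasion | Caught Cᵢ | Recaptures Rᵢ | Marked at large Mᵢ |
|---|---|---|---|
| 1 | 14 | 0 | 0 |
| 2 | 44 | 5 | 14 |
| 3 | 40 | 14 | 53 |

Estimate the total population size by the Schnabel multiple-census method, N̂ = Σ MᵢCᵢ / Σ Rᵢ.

N = 144

Σ MᵢCᵢ = 0·14 + 14·44 + 53·40 = 0 + 616 + 2120 = 2736
Σ Rᵢ = 0 + 5 + 14 = 19
N̂ = 2736 / 19 = 144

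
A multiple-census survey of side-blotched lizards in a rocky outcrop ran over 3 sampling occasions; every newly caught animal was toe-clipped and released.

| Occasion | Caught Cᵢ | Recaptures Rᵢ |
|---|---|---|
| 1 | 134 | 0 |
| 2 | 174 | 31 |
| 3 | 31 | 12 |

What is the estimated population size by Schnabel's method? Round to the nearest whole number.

Marked at large before each occasion: Mᵢ = Σⱼ<ᵢ (Cⱼ − Rⱼ) → M1=0, M2=134, M3=277
Σ MᵢCᵢ = 0·134 + 134·174 + 277·31 = 0 + 23316 + 8587 = 31903
Σ Rᵢ = 0 + 31 + 12 = 43
N̂ = 31903 / 43 ≈ 741.9 → 742

N ≈ 742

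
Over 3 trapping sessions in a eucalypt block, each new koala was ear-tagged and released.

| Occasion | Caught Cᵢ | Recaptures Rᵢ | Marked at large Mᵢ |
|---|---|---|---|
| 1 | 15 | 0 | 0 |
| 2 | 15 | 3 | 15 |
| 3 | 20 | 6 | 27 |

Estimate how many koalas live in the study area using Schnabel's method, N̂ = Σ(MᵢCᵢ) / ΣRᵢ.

N = 85

Σ MᵢCᵢ = 0·15 + 15·15 + 27·20 = 0 + 225 + 540 = 765
Σ Rᵢ = 0 + 3 + 6 = 9
N̂ = 765 / 9 = 85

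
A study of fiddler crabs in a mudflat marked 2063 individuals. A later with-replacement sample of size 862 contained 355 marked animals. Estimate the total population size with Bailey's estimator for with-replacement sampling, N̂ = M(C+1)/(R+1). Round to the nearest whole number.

N ≈ 5001

N̂ = 2063·(862+1)/(355+1) = 2063·863/356 = 1780369/356 ≈ 5001.0 → 5001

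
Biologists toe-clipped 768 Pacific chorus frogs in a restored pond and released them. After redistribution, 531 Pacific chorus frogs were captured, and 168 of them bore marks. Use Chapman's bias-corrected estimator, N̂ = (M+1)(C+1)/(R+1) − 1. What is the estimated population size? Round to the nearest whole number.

N̂ = (768+1)(531+1)/(168+1) − 1 = 769·532/169 − 1
= 409108/169 − 1 ≈ 2420.8 − 1 ≈ 2419.8 → 2420

N ≈ 2420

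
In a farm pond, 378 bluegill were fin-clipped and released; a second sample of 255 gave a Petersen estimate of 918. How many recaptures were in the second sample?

R = 105

From N = M·C/R: R = M·C / N = 378·255 / 918 = 96390 / 918 = 105.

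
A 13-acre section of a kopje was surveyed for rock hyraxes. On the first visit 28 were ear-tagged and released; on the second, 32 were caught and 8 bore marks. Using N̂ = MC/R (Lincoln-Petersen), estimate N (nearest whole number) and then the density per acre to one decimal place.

density ≈ 8.6 rock hyraxes per acre

N̂ = 28·32/8 = 896/8 = 112
Density = N̂ / area = 112 / 13 ≈ 8.62 → 8.6 per acre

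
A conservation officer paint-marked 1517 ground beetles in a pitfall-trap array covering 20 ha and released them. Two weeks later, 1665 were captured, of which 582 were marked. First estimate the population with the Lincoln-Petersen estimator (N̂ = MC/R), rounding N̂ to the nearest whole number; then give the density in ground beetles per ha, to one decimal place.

N̂ = 1517·1665/582 = 2525805/582 ≈ 4339.9 → 4340
Density = N̂ / area = 4340 / 20 = 217.0 per ha

density ≈ 217.0 ground beetles per ha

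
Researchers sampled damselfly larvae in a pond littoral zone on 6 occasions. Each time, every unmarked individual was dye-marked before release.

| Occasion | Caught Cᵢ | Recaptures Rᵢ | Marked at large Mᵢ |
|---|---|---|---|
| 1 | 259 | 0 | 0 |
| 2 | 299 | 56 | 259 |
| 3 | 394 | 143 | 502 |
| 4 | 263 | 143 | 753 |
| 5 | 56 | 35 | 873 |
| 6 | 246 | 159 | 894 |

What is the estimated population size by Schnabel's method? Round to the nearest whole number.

Σ MᵢCᵢ = 0·259 + 259·299 + 502·394 + 753·263 + 873·56 + 894·246 = 0 + 77441 + 197788 + 198039 + 48888 + 219924 = 742080
Σ Rᵢ = 0 + 56 + 143 + 143 + 35 + 159 = 536
N̂ = 742080 / 536 ≈ 1384.48 → 1384

N ≈ 1384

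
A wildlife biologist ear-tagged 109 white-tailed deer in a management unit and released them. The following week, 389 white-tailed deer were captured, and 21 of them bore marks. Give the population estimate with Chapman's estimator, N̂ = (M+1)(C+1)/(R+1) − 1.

N = 1949

N̂ = (109+1)(389+1)/(21+1) − 1 = 110·390/22 − 1
= 42900/22 − 1 = 1950 − 1 = 1949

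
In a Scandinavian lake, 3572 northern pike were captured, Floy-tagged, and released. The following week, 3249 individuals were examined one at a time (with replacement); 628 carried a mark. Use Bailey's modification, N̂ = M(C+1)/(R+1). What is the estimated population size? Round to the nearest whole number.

N̂ = 3572·(3249+1)/(628+1) = 3572·3250/629 = 11609000/629 ≈ 18456.3 → 18456

N ≈ 18,456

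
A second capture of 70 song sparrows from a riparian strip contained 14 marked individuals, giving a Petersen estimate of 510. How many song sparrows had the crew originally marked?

From N = M·C/R: M = N·R / C = 510·14 / 70 = 7140 / 70 = 102.

M = 102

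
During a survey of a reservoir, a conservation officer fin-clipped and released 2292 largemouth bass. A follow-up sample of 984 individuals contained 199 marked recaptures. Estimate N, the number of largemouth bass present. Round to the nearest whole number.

N ≈ 11,333

Lincoln-Petersen assumes M/N = R/C, so N = M·C / R.
N = (2292 × 984) / 199 = 2255328 / 199 ≈ 11333.3 → 11333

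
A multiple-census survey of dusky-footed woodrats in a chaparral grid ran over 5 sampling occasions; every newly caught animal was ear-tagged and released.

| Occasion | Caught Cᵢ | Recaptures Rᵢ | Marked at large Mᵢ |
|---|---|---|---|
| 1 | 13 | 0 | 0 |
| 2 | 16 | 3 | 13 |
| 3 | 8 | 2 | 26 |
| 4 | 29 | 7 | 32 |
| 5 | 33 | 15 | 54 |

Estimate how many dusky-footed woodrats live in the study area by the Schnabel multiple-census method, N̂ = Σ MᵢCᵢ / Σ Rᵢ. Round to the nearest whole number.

N ≈ 116

Σ MᵢCᵢ = 0·13 + 13·16 + 26·8 + 32·29 + 54·33 = 0 + 208 + 208 + 928 + 1782 = 3126
Σ Rᵢ = 0 + 3 + 2 + 7 + 15 = 27
N̂ = 3126 / 27 ≈ 115.8 → 116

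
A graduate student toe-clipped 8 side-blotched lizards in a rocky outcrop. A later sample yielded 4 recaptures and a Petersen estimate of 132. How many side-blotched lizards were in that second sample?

C = 66

From N = M·C/R: C = N·R / M = 132·4 / 8 = 528 / 8 = 66.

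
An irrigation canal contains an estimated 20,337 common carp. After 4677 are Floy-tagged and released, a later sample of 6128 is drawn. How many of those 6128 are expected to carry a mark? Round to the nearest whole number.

Expected recaptures E[R] = M·C / N.
E[R] = 4677 × 6128 / 20337 = 28660656 / 20337 ≈ 1409.3 → 1409

expected recaptures ≈ 1409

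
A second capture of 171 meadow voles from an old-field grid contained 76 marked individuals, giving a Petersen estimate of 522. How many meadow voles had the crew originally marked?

From N = M·C/R: M = N·R / C = 522·76 / 171 = 39672 / 171 = 232.

M = 232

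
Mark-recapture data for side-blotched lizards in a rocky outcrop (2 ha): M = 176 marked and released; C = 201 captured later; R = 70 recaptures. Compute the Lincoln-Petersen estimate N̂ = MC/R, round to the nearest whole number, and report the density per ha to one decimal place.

N̂ = 176·201/70 = 35376/70 ≈ 505.4 → 505
Density = N̂ / area = 505 / 2 ≈ 252.50 → 252.5 per ha

density ≈ 252.5 side-blotched lizards per ha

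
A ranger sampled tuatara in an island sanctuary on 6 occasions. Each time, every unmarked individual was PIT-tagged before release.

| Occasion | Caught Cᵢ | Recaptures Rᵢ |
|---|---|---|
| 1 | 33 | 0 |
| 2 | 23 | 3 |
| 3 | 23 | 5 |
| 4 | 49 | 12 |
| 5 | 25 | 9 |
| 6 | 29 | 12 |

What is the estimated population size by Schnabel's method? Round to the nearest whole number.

Marked at large before each occasion: Mᵢ = Σⱼ<ᵢ (Cⱼ − Rⱼ) → M1=0, M2=33, M3=53, M4=71, M5=108, M6=124
Σ MᵢCᵢ = 0·33 + 33·23 + 53·23 + 71·49 + 108·25 + 124·29 = 0 + 759 + 1219 + 3479 + 2700 + 3596 = 11753
Σ Rᵢ = 0 + 3 + 5 + 12 + 9 + 12 = 41
N̂ = 11753 / 41 ≈ 286.7 → 287

N ≈ 287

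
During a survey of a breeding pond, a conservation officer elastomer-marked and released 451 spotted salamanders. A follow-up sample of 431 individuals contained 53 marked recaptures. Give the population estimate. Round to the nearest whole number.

The marked fraction in the recapture sample should equal the marked fraction in the population: 53/431 = 451/N.
N = (451 × 431) / 53 = 194381 / 53 ≈ 3667.6 → 3668

N ≈ 3668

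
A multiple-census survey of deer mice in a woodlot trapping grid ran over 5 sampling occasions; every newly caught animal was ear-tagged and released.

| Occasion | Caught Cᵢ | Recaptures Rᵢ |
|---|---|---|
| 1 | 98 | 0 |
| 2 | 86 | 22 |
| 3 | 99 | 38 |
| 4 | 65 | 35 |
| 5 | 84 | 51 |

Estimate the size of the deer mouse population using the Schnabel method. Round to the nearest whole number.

Marked at large before each occasion: Mᵢ = Σⱼ<ᵢ (Cⱼ − Rⱼ) → M1=0, M2=98, M3=162, M4=223, M5=253
Σ MᵢCᵢ = 0·98 + 98·86 + 162·99 + 223·65 + 253·84 = 0 + 8428 + 16038 + 14495 + 21252 = 60213
Σ Rᵢ = 0 + 22 + 38 + 35 + 51 = 146
N̂ = 60213 / 146 ≈ 412.4 → 412

N ≈ 412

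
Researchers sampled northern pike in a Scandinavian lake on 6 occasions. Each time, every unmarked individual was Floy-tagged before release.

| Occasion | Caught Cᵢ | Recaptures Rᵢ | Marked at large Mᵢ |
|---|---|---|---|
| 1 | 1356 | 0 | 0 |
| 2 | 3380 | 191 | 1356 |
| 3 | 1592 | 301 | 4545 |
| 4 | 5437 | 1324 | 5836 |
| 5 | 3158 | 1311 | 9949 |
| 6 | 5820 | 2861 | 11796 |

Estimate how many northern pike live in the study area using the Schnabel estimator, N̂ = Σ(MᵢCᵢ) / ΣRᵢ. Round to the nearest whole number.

N ≈ 23,985

Σ MᵢCᵢ = 0·1356 + 1356·3380 + 4545·1592 + 5836·5437 + 9949·3158 + 11796·5820 = 0 + 4583280 + 7235640 + 31730332 + 31418942 + 68652720 = 143620914
Σ Rᵢ = 0 + 191 + 301 + 1324 + 1311 + 2861 = 5988
N̂ = 143620914 / 5988 ≈ 23984.8 → 23985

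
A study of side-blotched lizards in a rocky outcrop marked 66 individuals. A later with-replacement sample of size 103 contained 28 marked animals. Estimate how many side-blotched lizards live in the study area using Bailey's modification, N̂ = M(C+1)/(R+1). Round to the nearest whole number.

N ≈ 237

N̂ = 66·(103+1)/(28+1) = 66·104/29 = 6864/29 ≈ 236.7 → 237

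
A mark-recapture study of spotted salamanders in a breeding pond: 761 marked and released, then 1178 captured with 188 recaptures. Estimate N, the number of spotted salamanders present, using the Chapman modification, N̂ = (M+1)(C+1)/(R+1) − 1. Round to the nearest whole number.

N̂ = (761+1)(1178+1)/(188+1) − 1 = 762·1179/189 − 1
= 898398/189 − 1 ≈ 4753.4 − 1 ≈ 4752.4 → 4752

N ≈ 4752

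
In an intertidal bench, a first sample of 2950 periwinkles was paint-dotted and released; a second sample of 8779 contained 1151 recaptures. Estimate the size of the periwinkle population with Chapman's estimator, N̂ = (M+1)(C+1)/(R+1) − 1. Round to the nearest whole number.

N ≈ 22,490

N̂ = (2950+1)(8779+1)/(1151+1) − 1 = 2951·8780/1152 − 1
= 25909780/1152 − 1 ≈ 22491.1 − 1 ≈ 22490.1 → 22490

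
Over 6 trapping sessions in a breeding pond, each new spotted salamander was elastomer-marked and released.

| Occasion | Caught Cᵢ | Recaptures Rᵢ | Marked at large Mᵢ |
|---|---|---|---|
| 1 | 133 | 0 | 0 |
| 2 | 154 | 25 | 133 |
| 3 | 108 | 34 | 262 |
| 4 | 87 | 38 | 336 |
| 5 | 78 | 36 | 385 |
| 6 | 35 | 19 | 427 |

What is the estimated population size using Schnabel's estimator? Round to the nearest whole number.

Σ MᵢCᵢ = 0·133 + 133·154 + 262·108 + 336·87 + 385·78 + 427·35 = 0 + 20482 + 28296 + 29232 + 30030 + 14945 = 122985
Σ Rᵢ = 0 + 25 + 34 + 38 + 36 + 19 = 152
N̂ = 122985 / 152 ≈ 809.1 → 809

N ≈ 809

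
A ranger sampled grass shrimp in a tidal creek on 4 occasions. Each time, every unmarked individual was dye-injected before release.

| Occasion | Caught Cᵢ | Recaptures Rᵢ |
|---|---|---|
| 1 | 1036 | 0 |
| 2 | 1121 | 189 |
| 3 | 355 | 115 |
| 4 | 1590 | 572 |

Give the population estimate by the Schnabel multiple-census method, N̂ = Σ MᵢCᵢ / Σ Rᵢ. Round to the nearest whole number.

N ≈ 6131

Marked at large before each occasion: Mᵢ = Σⱼ<ᵢ (Cⱼ − Rⱼ) → M1=0, M2=1036, M3=1968, M4=2208
Σ MᵢCᵢ = 0·1036 + 1036·1121 + 1968·355 + 2208·1590 = 0 + 1161356 + 698640 + 3510720 = 5370716
Σ Rᵢ = 0 + 189 + 115 + 572 = 876
N̂ = 5370716 / 876 ≈ 6131.0 → 6131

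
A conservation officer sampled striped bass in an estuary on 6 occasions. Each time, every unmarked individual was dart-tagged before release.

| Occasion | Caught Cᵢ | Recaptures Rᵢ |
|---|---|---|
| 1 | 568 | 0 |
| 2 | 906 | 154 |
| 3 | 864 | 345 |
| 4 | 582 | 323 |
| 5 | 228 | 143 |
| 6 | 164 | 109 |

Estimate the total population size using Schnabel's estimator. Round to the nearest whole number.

Marked at large before each occasion: Mᵢ = Σⱼ<ᵢ (Cⱼ − Rⱼ) → M1=0, M2=568, M3=1320, M4=1839, M5=2098, M6=2183
Σ MᵢCᵢ = 0·568 + 568·906 + 1320·864 + 1839·582 + 2098·228 + 2183·164 = 0 + 514608 + 1140480 + 1070298 + 478344 + 358012 = 3561742
Σ Rᵢ = 0 + 154 + 345 + 323 + 143 + 109 = 1074
N̂ = 3561742 / 1074 ≈ 3316.3 → 3316

N ≈ 3316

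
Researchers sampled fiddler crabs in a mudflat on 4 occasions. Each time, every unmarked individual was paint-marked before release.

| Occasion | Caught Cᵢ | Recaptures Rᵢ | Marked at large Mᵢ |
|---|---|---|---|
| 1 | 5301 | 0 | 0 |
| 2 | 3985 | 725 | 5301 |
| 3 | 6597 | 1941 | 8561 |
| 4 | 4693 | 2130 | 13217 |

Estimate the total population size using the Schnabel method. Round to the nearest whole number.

Σ MᵢCᵢ = 0·5301 + 5301·3985 + 8561·6597 + 13217·4693 = 0 + 21124485 + 56476917 + 62027381 = 139628783
Σ Rᵢ = 0 + 725 + 1941 + 2130 = 4796
N̂ = 139628783 / 4796 ≈ 29113.6 → 29114

N ≈ 29,114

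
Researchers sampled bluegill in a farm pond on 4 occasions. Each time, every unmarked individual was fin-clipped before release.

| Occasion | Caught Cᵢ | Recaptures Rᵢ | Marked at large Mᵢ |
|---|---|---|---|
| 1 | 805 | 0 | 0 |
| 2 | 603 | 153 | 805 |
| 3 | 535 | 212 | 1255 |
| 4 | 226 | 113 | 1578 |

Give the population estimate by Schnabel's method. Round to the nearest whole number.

Σ MᵢCᵢ = 0·805 + 805·603 + 1255·535 + 1578·226 = 0 + 485415 + 671425 + 356628 = 1513468
Σ Rᵢ = 0 + 153 + 212 + 113 = 478
N̂ = 1513468 / 478 ≈ 3166.3 → 3166

N ≈ 3166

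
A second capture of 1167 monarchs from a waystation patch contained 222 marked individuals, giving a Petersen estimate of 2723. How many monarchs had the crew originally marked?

From N = M·C/R: M = N·R / C = 2723·222 / 1167 = 604506 / 1167 = 518.

M = 518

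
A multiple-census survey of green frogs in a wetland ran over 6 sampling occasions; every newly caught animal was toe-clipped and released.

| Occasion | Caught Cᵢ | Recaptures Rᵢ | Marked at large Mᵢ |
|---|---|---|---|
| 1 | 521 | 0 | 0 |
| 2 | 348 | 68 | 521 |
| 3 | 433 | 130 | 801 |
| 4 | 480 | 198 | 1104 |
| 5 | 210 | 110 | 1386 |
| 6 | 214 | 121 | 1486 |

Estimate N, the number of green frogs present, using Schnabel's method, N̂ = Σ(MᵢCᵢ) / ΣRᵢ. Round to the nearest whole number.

Σ MᵢCᵢ = 0·521 + 521·348 + 801·433 + 1104·480 + 1386·210 + 1486·214 = 0 + 181308 + 346833 + 529920 + 291060 + 318004 = 1667125
Σ Rᵢ = 0 + 68 + 130 + 198 + 110 + 121 = 627
N̂ = 1667125 / 627 ≈ 2658.9 → 2659

N ≈ 2659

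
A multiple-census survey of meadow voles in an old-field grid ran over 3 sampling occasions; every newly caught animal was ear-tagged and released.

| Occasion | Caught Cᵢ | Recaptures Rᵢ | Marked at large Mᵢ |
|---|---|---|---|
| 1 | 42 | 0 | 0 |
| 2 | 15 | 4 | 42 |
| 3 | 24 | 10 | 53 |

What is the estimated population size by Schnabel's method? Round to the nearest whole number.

Σ MᵢCᵢ = 0·42 + 42·15 + 53·24 = 0 + 630 + 1272 = 1902
Σ Rᵢ = 0 + 4 + 10 = 14
N̂ = 1902 / 14 ≈ 135.9 → 136

N ≈ 136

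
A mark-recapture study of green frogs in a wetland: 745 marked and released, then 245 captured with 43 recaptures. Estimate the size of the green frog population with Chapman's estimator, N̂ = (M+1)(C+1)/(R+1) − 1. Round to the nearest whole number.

N ≈ 4170

N̂ = (745+1)(245+1)/(43+1) − 1 = 746·246/44 − 1
= 183516/44 − 1 ≈ 4170.8 − 1 ≈ 4169.8 → 4170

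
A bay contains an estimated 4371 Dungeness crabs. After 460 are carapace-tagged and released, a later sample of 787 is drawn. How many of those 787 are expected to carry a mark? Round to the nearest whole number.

The marked fraction of the population is 460/4371, so in a sample of 787 expect C·(M/N) marked.
E[R] = 460 × 787 / 4371 = 362020 / 4371 ≈ 82.8 → 83

expected recaptures ≈ 83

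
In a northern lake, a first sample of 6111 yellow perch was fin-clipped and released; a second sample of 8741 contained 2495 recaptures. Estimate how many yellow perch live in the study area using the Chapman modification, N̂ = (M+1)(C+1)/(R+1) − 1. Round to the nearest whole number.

N̂ = (6111+1)(8741+1)/(2495+1) − 1 = 6112·8742/2496 − 1
= 53431104/2496 − 1 ≈ 21406.7 − 1 ≈ 21405.7 → 21406

N ≈ 21,406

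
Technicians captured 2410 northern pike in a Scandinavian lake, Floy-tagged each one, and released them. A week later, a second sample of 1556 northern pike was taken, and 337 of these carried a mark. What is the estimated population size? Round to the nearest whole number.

N ≈ 11,127

If marked individuals mix randomly, R/C ≈ M/N, giving N ≈ M·C/R.
N = (2410 × 1556) / 337 = 3749960 / 337 ≈ 11127.48 → 11127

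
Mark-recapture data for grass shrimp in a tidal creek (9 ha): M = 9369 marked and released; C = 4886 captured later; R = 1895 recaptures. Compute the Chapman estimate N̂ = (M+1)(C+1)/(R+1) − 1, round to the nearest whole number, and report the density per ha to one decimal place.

N̂ = 9370·4887/1896 − 1 = 45791190/1896 − 1 ≈ 24150.47 → 24150
Density = N̂ / area = 24150 / 9 ≈ 2683.33 → 2683.3 per ha

density ≈ 2683.3 grass shrimp per ha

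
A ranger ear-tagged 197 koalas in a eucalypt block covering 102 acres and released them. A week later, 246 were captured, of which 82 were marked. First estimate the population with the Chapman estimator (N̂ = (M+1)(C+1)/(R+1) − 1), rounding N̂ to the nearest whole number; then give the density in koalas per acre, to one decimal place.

density ≈ 5.8 koalas per acre

N̂ = 198·247/83 − 1 = 48906/83 − 1 ≈ 588.2 → 588
Density = N̂ / area = 588 / 102 ≈ 5.76 → 5.8 per acre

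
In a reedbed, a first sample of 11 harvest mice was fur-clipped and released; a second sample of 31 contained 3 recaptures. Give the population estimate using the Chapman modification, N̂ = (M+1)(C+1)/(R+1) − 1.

N̂ = (11+1)(31+1)/(3+1) − 1 = 12·32/4 − 1
= 384/4 − 1 = 96 − 1 = 95

N = 95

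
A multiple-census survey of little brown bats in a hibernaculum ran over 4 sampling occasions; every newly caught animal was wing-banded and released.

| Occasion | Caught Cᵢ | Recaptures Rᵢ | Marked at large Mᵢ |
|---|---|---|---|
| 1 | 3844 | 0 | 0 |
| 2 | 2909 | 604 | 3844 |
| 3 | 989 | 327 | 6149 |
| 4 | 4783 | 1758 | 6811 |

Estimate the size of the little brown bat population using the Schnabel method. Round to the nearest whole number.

N ≈ 18,535

Σ MᵢCᵢ = 0·3844 + 3844·2909 + 6149·989 + 6811·4783 = 0 + 11182196 + 6081361 + 32577013 = 49840570
Σ Rᵢ = 0 + 604 + 327 + 1758 = 2689
N̂ = 49840570 / 2689 ≈ 18535.0 → 18535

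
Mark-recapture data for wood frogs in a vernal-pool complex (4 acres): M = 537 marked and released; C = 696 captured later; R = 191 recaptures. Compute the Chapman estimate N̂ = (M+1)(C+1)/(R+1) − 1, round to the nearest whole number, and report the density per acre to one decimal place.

density ≈ 488.0 wood frogs per acre

N̂ = 538·697/192 − 1 = 374986/192 − 1 ≈ 1952.1 → 1952
Density = N̂ / area = 1952 / 4 = 488.0 per acre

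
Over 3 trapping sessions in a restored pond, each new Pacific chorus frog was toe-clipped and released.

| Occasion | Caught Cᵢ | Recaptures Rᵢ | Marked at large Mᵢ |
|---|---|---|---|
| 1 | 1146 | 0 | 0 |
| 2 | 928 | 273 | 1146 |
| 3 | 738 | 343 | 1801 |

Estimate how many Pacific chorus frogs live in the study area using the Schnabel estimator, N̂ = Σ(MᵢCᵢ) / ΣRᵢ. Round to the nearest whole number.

Σ MᵢCᵢ = 0·1146 + 1146·928 + 1801·738 = 0 + 1063488 + 1329138 = 2392626
Σ Rᵢ = 0 + 273 + 343 = 616
N̂ = 2392626 / 616 ≈ 3884.1 → 3884

N ≈ 3884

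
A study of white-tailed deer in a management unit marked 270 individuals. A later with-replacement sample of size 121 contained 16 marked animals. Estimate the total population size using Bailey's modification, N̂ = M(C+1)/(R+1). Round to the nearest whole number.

N̂ = 270·(121+1)/(16+1) = 270·122/17 = 32940/17 ≈ 1937.6 → 1938

N ≈ 1938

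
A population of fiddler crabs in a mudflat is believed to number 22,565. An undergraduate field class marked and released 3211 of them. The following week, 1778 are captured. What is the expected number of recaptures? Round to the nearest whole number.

The marked fraction of the population is 3211/22565, so in a sample of 1778 expect C·(M/N) marked.
E[R] = 3211 × 1778 / 22565 = 5709158 / 22565 ≈ 253.0 → 253

expected recaptures ≈ 253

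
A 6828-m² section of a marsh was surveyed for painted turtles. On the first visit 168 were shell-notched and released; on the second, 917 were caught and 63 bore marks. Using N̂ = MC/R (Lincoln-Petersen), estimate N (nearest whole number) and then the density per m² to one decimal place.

density ≈ 0.4 painted turtles per m²

N̂ = 168·917/63 = 154056/63 ≈ 2445.3 → 2445
Density = N̂ / area = 2445 / 6828 ≈ 0.36 → 0.4 per m²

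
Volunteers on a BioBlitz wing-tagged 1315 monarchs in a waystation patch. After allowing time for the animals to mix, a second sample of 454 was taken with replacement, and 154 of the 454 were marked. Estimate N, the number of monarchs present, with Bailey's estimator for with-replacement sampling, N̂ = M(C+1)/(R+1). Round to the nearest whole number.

N̂ = 1315·(454+1)/(154+1) = 1315·455/155 = 598325/155 ≈ 3860.2 → 3860

N ≈ 3860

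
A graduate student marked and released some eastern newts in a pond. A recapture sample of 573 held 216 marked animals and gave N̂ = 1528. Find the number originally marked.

M = 576

From N = M·C/R: M = N·R / C = 1528·216 / 573 = 330048 / 573 = 576.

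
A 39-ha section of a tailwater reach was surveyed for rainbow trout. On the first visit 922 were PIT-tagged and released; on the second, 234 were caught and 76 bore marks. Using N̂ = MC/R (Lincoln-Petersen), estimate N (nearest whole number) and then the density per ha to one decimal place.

N̂ = 922·234/76 = 215748/76 ≈ 2838.8 → 2839
Density = N̂ / area = 2839 / 39 ≈ 72.79 → 72.8 per ha

density ≈ 72.8 rainbow trout per ha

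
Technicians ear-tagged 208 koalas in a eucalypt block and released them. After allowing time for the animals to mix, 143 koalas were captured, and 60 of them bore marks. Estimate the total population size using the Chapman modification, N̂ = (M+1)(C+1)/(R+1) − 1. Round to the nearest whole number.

N ≈ 492

N̂ = (208+1)(143+1)/(60+1) − 1 = 209·144/61 − 1
= 30096/61 − 1 ≈ 493.4 − 1 ≈ 492.4 → 492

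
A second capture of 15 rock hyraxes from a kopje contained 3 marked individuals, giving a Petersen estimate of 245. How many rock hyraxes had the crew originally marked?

From N = M·C/R: M = N·R / C = 245·3 / 15 = 735 / 15 = 49.

M = 49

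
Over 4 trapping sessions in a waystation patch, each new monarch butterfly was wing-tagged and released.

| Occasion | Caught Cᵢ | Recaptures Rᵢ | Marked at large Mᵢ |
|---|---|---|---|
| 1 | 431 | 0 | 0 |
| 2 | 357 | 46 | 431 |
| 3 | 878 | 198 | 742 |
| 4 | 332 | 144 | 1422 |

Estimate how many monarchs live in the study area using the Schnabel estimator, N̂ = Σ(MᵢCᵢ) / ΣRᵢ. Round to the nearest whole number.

N ≈ 3292

Σ MᵢCᵢ = 0·431 + 431·357 + 742·878 + 1422·332 = 0 + 153867 + 651476 + 472104 = 1277447
Σ Rᵢ = 0 + 46 + 198 + 144 = 388
N̂ = 1277447 / 388 ≈ 3292.4 → 3292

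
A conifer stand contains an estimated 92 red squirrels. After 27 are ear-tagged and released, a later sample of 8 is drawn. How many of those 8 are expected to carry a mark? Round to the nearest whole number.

expected recaptures ≈ 2

Expected recaptures E[R] = M·C / N.
E[R] = 27 × 8 / 92 = 216 / 92 ≈ 2.3 → 2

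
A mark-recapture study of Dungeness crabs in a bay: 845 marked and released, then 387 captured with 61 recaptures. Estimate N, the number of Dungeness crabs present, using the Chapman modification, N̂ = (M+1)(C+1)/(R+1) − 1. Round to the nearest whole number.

N̂ = (845+1)(387+1)/(61+1) − 1 = 846·388/62 − 1
= 328248/62 − 1 ≈ 5294.3 − 1 ≈ 5293.3 → 5293

N ≈ 5293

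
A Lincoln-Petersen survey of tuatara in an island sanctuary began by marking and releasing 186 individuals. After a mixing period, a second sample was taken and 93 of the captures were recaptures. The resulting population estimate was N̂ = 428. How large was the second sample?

From N = M·C/R: C = N·R / M = 428·93 / 186 = 39804 / 186 = 214.

C = 214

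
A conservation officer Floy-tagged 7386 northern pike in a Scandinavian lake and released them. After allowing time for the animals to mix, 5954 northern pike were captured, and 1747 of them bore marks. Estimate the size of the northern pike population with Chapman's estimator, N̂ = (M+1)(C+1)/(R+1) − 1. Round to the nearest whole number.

N ≈ 25,165

N̂ = (7386+1)(5954+1)/(1747+1) − 1 = 7387·5955/1748 − 1
= 43989585/1748 − 1 ≈ 25165.7 − 1 ≈ 25164.7 → 25165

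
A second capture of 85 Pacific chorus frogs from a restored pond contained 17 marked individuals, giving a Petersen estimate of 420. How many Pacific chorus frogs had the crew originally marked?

M = 84

From N = M·C/R: M = N·R / C = 420·17 / 85 = 7140 / 85 = 84.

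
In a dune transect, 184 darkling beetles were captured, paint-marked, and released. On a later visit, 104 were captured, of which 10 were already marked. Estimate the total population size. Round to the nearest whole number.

N ≈ 1914

The marked fraction in the recapture sample should equal the marked fraction in the population: 10/104 = 184/N.
N = (184 × 104) / 10 = 19136 / 10 ≈ 1913.6 → 1914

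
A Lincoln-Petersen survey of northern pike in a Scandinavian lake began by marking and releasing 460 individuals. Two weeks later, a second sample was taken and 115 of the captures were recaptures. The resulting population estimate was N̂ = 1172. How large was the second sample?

C = 293

From N = M·C/R: C = N·R / M = 1172·115 / 460 = 134780 / 460 = 293.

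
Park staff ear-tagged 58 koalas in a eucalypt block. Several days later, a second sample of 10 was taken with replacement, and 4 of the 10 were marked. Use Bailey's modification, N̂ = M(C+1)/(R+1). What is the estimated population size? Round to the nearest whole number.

N̂ = 58·(10+1)/(4+1) = 58·11/5 = 638/5 ≈ 127.6 → 128

N ≈ 128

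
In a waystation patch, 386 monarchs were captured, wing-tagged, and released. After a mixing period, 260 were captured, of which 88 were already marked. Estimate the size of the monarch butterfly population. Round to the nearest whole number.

If marked individuals mix randomly, R/C ≈ M/N, giving N ≈ M·C/R.
N = (386 × 260) / 88 = 100360 / 88 ≈ 1140.45 → 1140

N ≈ 1140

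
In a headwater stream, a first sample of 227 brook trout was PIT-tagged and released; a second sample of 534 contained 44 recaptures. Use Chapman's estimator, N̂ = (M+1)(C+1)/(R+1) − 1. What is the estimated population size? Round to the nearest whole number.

N̂ = (227+1)(534+1)/(44+1) − 1 = 228·535/45 − 1
= 121980/45 − 1 ≈ 2710.7 − 1 ≈ 2709.7 → 2710

N ≈ 2710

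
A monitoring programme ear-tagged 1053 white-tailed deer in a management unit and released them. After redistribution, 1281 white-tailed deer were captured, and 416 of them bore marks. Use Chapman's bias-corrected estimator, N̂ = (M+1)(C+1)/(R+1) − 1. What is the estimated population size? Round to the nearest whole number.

N ≈ 3239

N̂ = (1053+1)(1281+1)/(416+1) − 1 = 1054·1282/417 − 1
= 1351228/417 − 1 ≈ 3240.4 − 1 ≈ 3239.4 → 3239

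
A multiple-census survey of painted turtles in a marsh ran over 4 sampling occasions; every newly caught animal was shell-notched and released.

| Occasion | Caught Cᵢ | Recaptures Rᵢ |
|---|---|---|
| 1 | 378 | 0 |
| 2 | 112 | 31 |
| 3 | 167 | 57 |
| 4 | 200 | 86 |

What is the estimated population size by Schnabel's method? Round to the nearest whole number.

N ≈ 1338

Marked at large before each occasion: Mᵢ = Σⱼ<ᵢ (Cⱼ − Rⱼ) → M1=0, M2=378, M3=459, M4=569
Σ MᵢCᵢ = 0·378 + 378·112 + 459·167 + 569·200 = 0 + 42336 + 76653 + 113800 = 232789
Σ Rᵢ = 0 + 31 + 57 + 86 = 174
N̂ = 232789 / 174 ≈ 1337.9 → 1338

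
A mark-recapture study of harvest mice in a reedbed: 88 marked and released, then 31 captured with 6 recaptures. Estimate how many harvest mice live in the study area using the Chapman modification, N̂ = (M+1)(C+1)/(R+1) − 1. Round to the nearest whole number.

N̂ = (88+1)(31+1)/(6+1) − 1 = 89·32/7 − 1
= 2848/7 − 1 ≈ 406.9 − 1 ≈ 405.9 → 406

N ≈ 406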